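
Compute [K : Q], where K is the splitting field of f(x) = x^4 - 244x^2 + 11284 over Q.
[K : Q] = 4

Solving the quadratic in x^2: x^2 = (244 ± √(244^2 - 4·11284))/2 = (244 ± √14400)/2 = (244 ± 120)/2, giving x^2 = 182 or x^2 = 62. So f(x) = (x^2 - 182)(x^2 - 62) and the roots of f are ±√182, ±√62. Hence the splitting field is K = Q(√182, √62). Since 182 and 62 are distinct squarefree integers > 1, their product 11284 is not a perfect square, so √62 ∉ Q(√182). By the tower law [K:Q] = [Q(√182,√62):Q(√182)] · [Q(√182):Q] = 2 · 2 = 4.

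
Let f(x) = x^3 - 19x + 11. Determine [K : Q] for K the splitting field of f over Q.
[K : Q] = 6

By the rational root test, any rational root of the monic integer polynomial f(x) = x^3 - 19x + 11 must be an integer dividing the constant term 11, i.e. one of ±{1, 11}. Evaluating: f(1) = -7, f(-1) = 29, f(11) = 1133, f(-11) = -1111; none is 0, so f has no rational root and is therefore irreducible over Q (a cubic with no linear factor over a field is irreducible). For an irreducible cubic, the Galois group is A_3 or S_3 according as the discriminant disc(f) = -4a^3 - 27b^2 = -4·(-19)^3 - 27·(11)^2 = 24169 is or is not a square in Q. Here disc(f) = 24169 is not a perfect square in Q, so the Galois group of f over Q is not contained in A_3 and must be all of S_3. The splitting field has degree |S_3| = 6 over Q, so [K : Q] = 6.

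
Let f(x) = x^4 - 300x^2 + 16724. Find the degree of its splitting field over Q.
[K : Q] = 4

Solving the quadratic in x^2: x^2 = (300 ± √(300^2 - 4·16724))/2 = (300 ± √23104)/2 = (300 ± 152)/2, giving x^2 = 226 or x^2 = 74. So f(x) = (x^2 - 226)(x^2 - 74) and the roots of f are ±√226, ±√74. Hence the splitting field is K = Q(√226, √74). Since 226 and 74 are distinct squarefree integers > 1, their product 16724 is not a perfect square, so √74 ∉ Q(√226). By the tower law [K:Q] = [Q(√226,√74):Q(√226)] · [Q(√226):Q] = 2 · 2 = 4.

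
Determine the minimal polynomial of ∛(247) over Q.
m_α(x) = x^3 - 247

α satisfies α^3 = 247, so x^3 - 247 annihilates α. By the rational root test, a rational root p/q (in lowest terms) of x^3 - 247 would satisfy p^3 = 247 q^3, forcing q = 1 and p^3 = 247; but 247 is not a perfect cube, contradiction. A monic cubic over Q with no rational root is irreducible (any nontrivial factorization would include a linear factor). Hence x^3 - 247 is the minimal polynomial of α, and in particular [Q(α):Q] = 3.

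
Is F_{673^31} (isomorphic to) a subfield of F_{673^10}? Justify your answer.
No: F_{673^31} is not a subfield of F_{673^10}

F_{p^m} embeds in F_{p^n} iff m | n. Here 31 ∤ 10 (since 10 = 0·31 + 10 with remainder 10 ≠ 0), so F_{673^31} is not a subfield of F_{673^10}. Equivalently: if it were, the tower law would give 31 = [F_{673^31}:F_673] dividing [F_{673^10}:F_673] = 10, contradiction.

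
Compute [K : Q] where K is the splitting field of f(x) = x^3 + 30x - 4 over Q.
[K : Q] = 6

By the rational root test, any rational root of the monic integer polynomial f(x) = x^3 + 30x - 4 must be an integer dividing the constant term -4, i.e. one of ±{1, 2, 4}. Evaluating: f(1) = 27, f(-1) = -35, f(2) = 64, f(-2) = -72, f(4) = 180, f(-4) = -188; none is 0, so f has no rational root and is therefore irreducible over Q (a cubic with no linear factor over a field is irreducible). For an irreducible cubic, the Galois group is A_3 or S_3 according as the discriminant disc(f) = -4a^3 - 27b^2 = -4·(30)^3 - 27·(-4)^2 = -108432 is or is not a square in Q. Here disc(f) = -108432 is not a perfect square in Q, so the Galois group of f over Q is not contained in A_3 and must be all of S_3. The splitting field has degree |S_3| = 6 over Q, so [K : Q] = 6.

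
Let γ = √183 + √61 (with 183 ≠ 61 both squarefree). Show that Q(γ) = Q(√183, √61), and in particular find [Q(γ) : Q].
[Q(γ) : Q] = 4 (equivalently, Q(γ) = Q(√183, √61))

Obviously Q(γ) ⊆ Q(√183, √61), and [Q(√183, √61):Q] = 4 (since 183, 61 are distinct squarefree integers > 1 with 11163 not a perfect square). To show equality we compute the minimal polynomial of γ. From γ = √183 + √61: γ^2 = 183 + 2√(11163) + 61 = 244 + 2√(11163), so γ^2 - 244 = 2√(11163); squaring, (γ^2 - 244)^2 = 4·11163, i.e. γ^4 - 488γ^2 + 59536 - 44652 = 0, i.e. γ^4 - 488γ^2 + 14884 = 0. So γ is a root of x^4 - 488x^2 + 14884. This polynomial is irreducible over Q: it has no rational root (each ±√183 ± √61 is irrational), and any factorization into two quadratics over Q would force √(11163) ∈ Q (pairing opposite roots) or √183, √61 ∈ Q (other pairings), all impossible. Hence [Q(γ):Q] = 4 = [Q(√183, √61):Q], so Q(γ) = Q(√183, √61).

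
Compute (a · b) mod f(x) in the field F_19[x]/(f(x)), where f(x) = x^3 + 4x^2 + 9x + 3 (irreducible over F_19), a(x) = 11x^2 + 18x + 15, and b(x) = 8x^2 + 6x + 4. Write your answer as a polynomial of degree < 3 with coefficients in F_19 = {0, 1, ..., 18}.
a · b ≡ 10x^2 + 17x + 11 (mod f(x))

Multiply in F_19[x]: a(x)·b(x) = (11x^2 + 18x + 15)·(8x^2 + 6x + 4) = 12x^4 + x^3 + 6x^2 + 10x + 3. This has degree ≥ 3, so divide by f(x) over F_19: 12x^4 + x^3 + 6x^2 + 10x + 3 = (12x + 10)·(x^3 + 4x^2 + 9x + 3) + (10x^2 + 17x + 11). Hence a·b ≡ 10x^2 + 17x + 11 (mod f). (F_19[x]/(f) is a field with 19^3 = 6859 elements since f is irreducible of degree 3.)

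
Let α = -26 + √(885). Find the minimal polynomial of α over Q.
m_α(x) = x^2 + 52x - 209

From α + 26 = √(885), squaring gives (α + 26)^2 = 885, i.e. α^2 + 52α + 676 = 885, so α^2 + 52α - 209 = 0. The discriminant of x^2 + 52x - 209 is (52)^2 - 4·(-209) = 2704 + 836 = 3540, and 4·(885) is not a perfect square in Q since 885 is squarefree and ≠ 1. Hence x^2 + 52x - 209 is irreducible over Q and is the minimal polynomial of α.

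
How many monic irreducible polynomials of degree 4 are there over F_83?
There are 11862858 monic irreducible polynomials of degree 4 over F_83

Each element of F_{83^4} that lies in no proper subfield is a root of exactly one monic irreducible of degree 4 over F_83, and each such polynomial has 4 distinct roots in F_{83^4}. By Möbius inversion the count is N_83(4) = (1/4) Σ_{d|4} μ(4/d) · 83^d = (1/4)(μ(4)·83^1 + μ(2)·83^2 + μ(1)·83^4) = 47451432/4 = 11862858.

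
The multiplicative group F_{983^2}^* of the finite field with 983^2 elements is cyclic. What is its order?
|F_{983^2}^*| = 966288

F_{983^2} has 983^2 = 966289 elements; its multiplicative group consists of all nonzero elements, so |F_{983^2}^*| = 966289 - 1 = 966288. (It is cyclic since any finite subgroup of the multiplicative group of a field is cyclic.)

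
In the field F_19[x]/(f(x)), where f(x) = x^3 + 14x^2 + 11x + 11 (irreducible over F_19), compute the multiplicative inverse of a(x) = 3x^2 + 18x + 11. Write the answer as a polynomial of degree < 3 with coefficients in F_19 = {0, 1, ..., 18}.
a(x)^(-1) ≡ 8x^2 + 5 (mod f(x))

Since f is irreducible over F_19, F_19[x]/(f) is a field and a(x) ≠ 0 has an inverse. Apply the extended Euclidean algorithm to f(x) and a(x) in F_19[x]: f(x) = (13x + 9)·a(x) + (10x + 7);  a(x) = (6x + 9)·(10x + 7) + (5). The last nonzero remainder is the constant 5 = gcd(f, a) in F_19. Back-substituting through the division chain expresses 5 = s(x)·a(x) + t(x)·f(x) with s(x) ≡ 2x^2 + 6 (mod f), so (2x^2 + 6)·a(x) ≡ 5 (mod f). Multiplying by 5^(-1) ≡ 4 in F_19 gives a(x)^(-1) ≡ 4·(2x^2 + 6) ≡ 8x^2 + 5 (mod f). Check: (3x^2 + 18x + 11)·(8x^2 + 5) = 5x^4 + 11x^3 + 8x^2 + 14x + 17 ≡ 1 (mod x^3 + 14x^2 + 11x + 11).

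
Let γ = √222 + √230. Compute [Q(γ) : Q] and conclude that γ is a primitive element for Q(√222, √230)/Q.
[Q(γ) : Q] = 4 (equivalently, Q(γ) = Q(√222, √230))

Obviously Q(γ) ⊆ Q(√222, √230), and [Q(√222, √230):Q] = 4 (since 222, 230 are distinct squarefree integers > 1 with 51060 not a perfect square). To show equality we compute the minimal polynomial of γ. From γ = √222 + √230: γ^2 = 222 + 2√(51060) + 230 = 452 + 2√(51060), so γ^2 - 452 = 2√(51060); squaring, (γ^2 - 452)^2 = 4·51060, i.e. γ^4 - 904γ^2 + 204304 - 204240 = 0, i.e. γ^4 - 904γ^2 + 64 = 0. So γ is a root of x^4 - 904x^2 + 64. This polynomial is irreducible over Q: it has no rational root (each ±√222 ± √230 is irrational), and any factorization into two quadratics over Q would force √(51060) ∈ Q (pairing opposite roots) or √222, √230 ∈ Q (other pairings), all impossible. Hence [Q(γ):Q] = 4 = [Q(√222, √230):Q], so Q(γ) = Q(√222, √230).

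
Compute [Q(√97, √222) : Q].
[Q(√97, √222) : Q] = 4

[Q(√97):Q] = 2 (min poly x^2 - 97, irreducible since 97 is squarefree > 1). For the top step, suppose √222 ∈ Q(√97), say √222 = c + d√97 with c, d ∈ Q. Squaring: 222 = c^2 + 97d^2 + 2cd√97. Since √97 ∉ Q this forces 2cd = 0. If d = 0 then √222 = c ∈ Q, contradicting 222 squarefree > 1. If c = 0 then 222 = 97d^2, so 97·222 = (97d)^2 is a perfect square in Q — but 97·222 = 21534 is not a perfect square (since 97 and 222 are distinct squarefree integers). Contradiction. Hence √222 ∉ Q(√97), so x^2 - 222 stays irreducible over Q(√97) and [Q(√97, √222) : Q(√97)] = 2. By the tower law, [Q(√97, √222) : Q] = 2 · 2 = 4.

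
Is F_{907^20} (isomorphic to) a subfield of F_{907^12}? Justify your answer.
No: F_{907^20} is not a subfield of F_{907^12}

F_{p^m} embeds in F_{p^n} iff m | n. Here 20 ∤ 12 (since 12 = 0·20 + 12 with remainder 12 ≠ 0), so F_{907^20} is not a subfield of F_{907^12}. Equivalently: if it were, the tower law would give 20 = [F_{907^20}:F_907] dividing [F_{907^12}:F_907] = 12, contradiction.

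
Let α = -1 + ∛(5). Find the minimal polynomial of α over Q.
m_α(x) = x^3 + 3x^2 + 3x - 4

Set β = α + 1 = ∛(5), so β^3 = 5. Then (α + 1)^3 - 5 = 0, i.e. α is a root of g(x) = (x + 1)^3 - 5 = x^3 + 3x^2 + 3x - 4. Since g(x) = h(x + 1) where h(x) = x^3 - 5, and h is irreducible over Q (because 5 is not a perfect cube, so h has no rational root, and a monic cubic with no rational root is irreducible), g is also irreducible (irreducibility is preserved under the substitution x → x + 1). Hence m_α(x) = x^3 + 3x^2 + 3x - 4.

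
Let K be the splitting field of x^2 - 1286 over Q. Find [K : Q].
[K : Q] = 2

f(x) = x^2 - 1286 factors as (x - √1286)(x + √1286). The splitting field is K = Q(√1286). Since 1286 is squarefree and > 1, it is not a perfect square, so x^2 - 1286 is irreducible over Q and [Q(√1286) : Q] = 2. Hence [K : Q] = 2.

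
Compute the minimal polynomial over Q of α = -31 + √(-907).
m_α(x) = x^2 + 62x + 1868

From α + 31 = √(-907), squaring gives (α + 31)^2 = -907, i.e. α^2 + 62α + 961 = -907, so α^2 + 62α + 1868 = 0. The discriminant of x^2 + 62x + 1868 is (62)^2 - 4·(1868) = 3844 - 7472 = -3628, and 4·(-907) is not a perfect square in Q since -907 is squarefree and ≠ 1. Hence x^2 + 62x + 1868 is irreducible over Q and is the minimal polynomial of α.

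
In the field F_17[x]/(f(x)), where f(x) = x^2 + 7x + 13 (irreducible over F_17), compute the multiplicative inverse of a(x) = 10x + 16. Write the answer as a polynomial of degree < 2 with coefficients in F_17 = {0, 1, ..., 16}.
a(x)^(-1) ≡ 13x + 9 (mod f(x))

Since f is irreducible over F_17, F_17[x]/(f) is a field and a(x) ≠ 0 has an inverse. Apply the extended Euclidean algorithm to f(x) and a(x) in F_17[x]: f(x) = (12x + 7)·a(x) + (3). The last nonzero remainder is the constant 3 = gcd(f, a) in F_17. Back-substituting through the division chain expresses 3 = s(x)·a(x) + t(x)·f(x) with s(x) ≡ 5x + 10 (mod f), so (5x + 10)·a(x) ≡ 3 (mod f). Multiplying by 3^(-1) ≡ 6 in F_17 gives a(x)^(-1) ≡ 6·(5x + 10) ≡ 13x + 9 (mod f). Check: (10x + 16)·(13x + 9) = 11x^2 + 9x + 8 ≡ 1 (mod x^2 + 7x + 13).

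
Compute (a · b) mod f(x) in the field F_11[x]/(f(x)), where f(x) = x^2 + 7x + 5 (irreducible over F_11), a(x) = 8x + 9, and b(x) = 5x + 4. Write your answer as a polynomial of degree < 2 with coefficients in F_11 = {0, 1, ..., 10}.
a · b ≡ 6x + 1 (mod f(x))

Multiply in F_11[x]: a(x)·b(x) = (8x + 9)·(5x + 4) = 7x^2 + 3. This has degree ≥ 2, so divide by f(x) over F_11: 7x^2 + 3 = (7)·(x^2 + 7x + 5) + (6x + 1). Hence a·b ≡ 6x + 1 (mod f). (F_11[x]/(f) is a field with 11^2 = 121 elements since f is irreducible of degree 2.)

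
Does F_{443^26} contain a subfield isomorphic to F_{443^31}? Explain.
No: F_{443^31} is not a subfield of F_{443^26}

F_{p^m} embeds in F_{p^n} iff m | n. Here 31 ∤ 26 (since 26 = 0·31 + 26 with remainder 26 ≠ 0), so F_{443^31} is not a subfield of F_{443^26}. Equivalently: if it were, the tower law would give 31 = [F_{443^31}:F_443] dividing [F_{443^26}:F_443] = 26, contradiction.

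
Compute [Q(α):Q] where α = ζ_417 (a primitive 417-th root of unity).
[Q(α):Q] = 276

The minimal polynomial of ζ_417 over Q is the 417-th cyclotomic polynomial Φ_417(x), which is irreducible over Q and has degree φ(417) = 276. Hence [Q(α):Q] = φ(417) = 276.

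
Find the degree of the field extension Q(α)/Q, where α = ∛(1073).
[Q(α):Q] = 3

The minimal polynomial of α is x^3 - 1073, irreducible over Q since 1073 is not a perfect cube (so x^3 - 1073 has no rational root). Hence [Q(α):Q] = deg(m_α) = 3.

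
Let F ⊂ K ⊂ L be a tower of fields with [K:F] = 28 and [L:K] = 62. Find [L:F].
[L:F] = 1736

The tower law says that for any tower of field extensions F ⊂ K ⊂ L with finite degrees, [L:F] = [L:K] · [K:F]. Here this gives [L:F] = 62 · 28 = 1736.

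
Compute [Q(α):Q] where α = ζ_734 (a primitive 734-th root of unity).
[Q(α):Q] = 366

The minimal polynomial of ζ_734 over Q is the 734-th cyclotomic polynomial Φ_734(x), which is irreducible over Q and has degree φ(734) = 366. Hence [Q(α):Q] = φ(734) = 366.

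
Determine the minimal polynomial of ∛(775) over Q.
m_α(x) = x^3 - 775

α satisfies α^3 = 775, so x^3 - 775 annihilates α. By the rational root test, a rational root p/q (in lowest terms) of x^3 - 775 would satisfy p^3 = 775 q^3, forcing q = 1 and p^3 = 775; but 775 is not a perfect cube, contradiction. A monic cubic over Q with no rational root is irreducible (any nontrivial factorization would include a linear factor). Hence x^3 - 775 is the minimal polynomial of α, and in particular [Q(α):Q] = 3.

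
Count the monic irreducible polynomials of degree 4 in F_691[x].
There are 56996906970 monic irreducible polynomials of degree 4 over F_691

Each element of F_{691^4} that lies in no proper subfield is a root of exactly one monic irreducible of degree 4 over F_691, and each such polynomial has 4 distinct roots in F_{691^4}. By Möbius inversion the count is N_691(4) = (1/4) Σ_{d|4} μ(4/d) · 691^d = (1/4)(μ(4)·691^1 + μ(2)·691^2 + μ(1)·691^4) = 227987627880/4 = 56996906970.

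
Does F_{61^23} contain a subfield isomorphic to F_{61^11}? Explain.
No: F_{61^11} is not a subfield of F_{61^23}

F_{p^m} embeds in F_{p^n} iff m | n. Here 11 ∤ 23 (since 23 = 2·11 + 1 with remainder 1 ≠ 0), so F_{61^11} is not a subfield of F_{61^23}. Equivalently: if it were, the tower law would give 11 = [F_{61^11}:F_61] dividing [F_{61^23}:F_61] = 23, contradiction.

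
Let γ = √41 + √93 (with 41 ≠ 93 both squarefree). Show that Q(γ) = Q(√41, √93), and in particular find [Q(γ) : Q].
[Q(γ) : Q] = 4 (equivalently, Q(γ) = Q(√41, √93))

Obviously Q(γ) ⊆ Q(√41, √93), and [Q(√41, √93):Q] = 4 (since 41, 93 are distinct squarefree integers > 1 with 3813 not a perfect square). To show equality we compute the minimal polynomial of γ. From γ = √41 + √93: γ^2 = 41 + 2√(3813) + 93 = 134 + 2√(3813), so γ^2 - 134 = 2√(3813); squaring, (γ^2 - 134)^2 = 4·3813, i.e. γ^4 - 268γ^2 + 17956 - 15252 = 0, i.e. γ^4 - 268γ^2 + 2704 = 0. So γ is a root of x^4 - 268x^2 + 2704. This polynomial is irreducible over Q: it has no rational root (each ±√41 ± √93 is irrational), and any factorization into two quadratics over Q would force √(3813) ∈ Q (pairing opposite roots) or √41, √93 ∈ Q (other pairings), all impossible. Hence [Q(γ):Q] = 4 = [Q(√41, √93):Q], so Q(γ) = Q(√41, √93).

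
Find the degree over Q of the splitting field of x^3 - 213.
[K : Q] = 6

The roots of x^3 - 213 are ∛213, ω∛213, ω^2∛213 where ω = e^(2πi/3) is a primitive cube root of unity, so K = Q(∛213, ω). Now [Q(∛213):Q] = 3 (since 213 is not a perfect cube, x^3 - 213 is irreducible) and [Q(ω):Q] = 2. Both 2 and 3 divide [K:Q], and [K:Q] ≤ 3·2 = 6, so [K:Q] = 6. (Equivalently: Q(∛213) ⊂ R but ω ∉ R, so [K : Q(∛213)] = 2.)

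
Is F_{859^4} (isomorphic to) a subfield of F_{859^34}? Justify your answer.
No: F_{859^4} is not a subfield of F_{859^34}

F_{p^m} embeds in F_{p^n} iff m | n. Here 4 ∤ 34 (since 34 = 8·4 + 2 with remainder 2 ≠ 0), so F_{859^4} is not a subfield of F_{859^34}. Equivalently: if it were, the tower law would give 4 = [F_{859^4}:F_859] dividing [F_{859^34}:F_859] = 34, contradiction.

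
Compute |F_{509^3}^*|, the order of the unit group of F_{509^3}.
|F_{509^3}^*| = 131872228

F_{509^3} has 509^3 = 131872229 elements; its multiplicative group consists of all nonzero elements, so |F_{509^3}^*| = 131872229 - 1 = 131872228. (It is cyclic since any finite subgroup of the multiplicative group of a field is cyclic.)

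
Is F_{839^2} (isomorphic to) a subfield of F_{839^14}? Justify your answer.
Yes: F_{839^2} is a subfield of F_{839^14}

F_{p^m} embeds in F_{p^n} iff m | n (since F_{p^n} is the splitting field of x^(p^n) - x, and F_{p^m} ⊂ F_{p^n} forces p^n to be a power of p^m, i.e. m | n; conversely if m | n then every root of x^(p^m) - x is a root of x^(p^n) - x). Here 2 | 14 (since 14 = 7·2), so F_{839^2} is a subfield of F_{839^14}, and [F_{839^14} : F_{839^2}] = 14/2 = 7.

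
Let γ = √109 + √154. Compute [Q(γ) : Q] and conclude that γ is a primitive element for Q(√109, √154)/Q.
[Q(γ) : Q] = 4 (equivalently, Q(γ) = Q(√109, √154))

Obviously Q(γ) ⊆ Q(√109, √154), and [Q(√109, √154):Q] = 4 (since 109, 154 are distinct squarefree integers > 1 with 16786 not a perfect square). To show equality we compute the minimal polynomial of γ. From γ = √109 + √154: γ^2 = 109 + 2√(16786) + 154 = 263 + 2√(16786), so γ^2 - 263 = 2√(16786); squaring, (γ^2 - 263)^2 = 4·16786, i.e. γ^4 - 526γ^2 + 69169 - 67144 = 0, i.e. γ^4 - 526γ^2 + 2025 = 0. So γ is a root of x^4 - 526x^2 + 2025. This polynomial is irreducible over Q: it has no rational root (each ±√109 ± √154 is irrational), and any factorization into two quadratics over Q would force √(16786) ∈ Q (pairing opposite roots) or √109, √154 ∈ Q (other pairings), all impossible. Hence [Q(γ):Q] = 4 = [Q(√109, √154):Q], so Q(γ) = Q(√109, √154).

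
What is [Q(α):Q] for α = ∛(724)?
[Q(α):Q] = 3

The minimal polynomial of α is x^3 - 724, irreducible over Q since 724 is not a perfect cube (so x^3 - 724 has no rational root). Hence [Q(α):Q] = deg(m_α) = 3.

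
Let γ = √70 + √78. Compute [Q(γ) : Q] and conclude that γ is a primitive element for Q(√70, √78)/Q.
[Q(γ) : Q] = 4 (equivalently, Q(γ) = Q(√70, √78))

Obviously Q(γ) ⊆ Q(√70, √78), and [Q(√70, √78):Q] = 4 (since 70, 78 are distinct squarefree integers > 1 with 5460 not a perfect square). To show equality we compute the minimal polynomial of γ. From γ = √70 + √78: γ^2 = 70 + 2√(5460) + 78 = 148 + 2√(5460), so γ^2 - 148 = 2√(5460); squaring, (γ^2 - 148)^2 = 4·5460, i.e. γ^4 - 296γ^2 + 21904 - 21840 = 0, i.e. γ^4 - 296γ^2 + 64 = 0. So γ is a root of x^4 - 296x^2 + 64. This polynomial is irreducible over Q: it has no rational root (each ±√70 ± √78 is irrational), and any factorization into two quadratics over Q would force √(5460) ∈ Q (pairing opposite roots) or √70, √78 ∈ Q (other pairings), all impossible. Hence [Q(γ):Q] = 4 = [Q(√70, √78):Q], so Q(γ) = Q(√70, √78).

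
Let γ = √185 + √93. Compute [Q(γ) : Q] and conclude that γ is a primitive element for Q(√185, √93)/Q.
[Q(γ) : Q] = 4 (equivalently, Q(γ) = Q(√185, √93))

Obviously Q(γ) ⊆ Q(√185, √93), and [Q(√185, √93):Q] = 4 (since 185, 93 are distinct squarefree integers > 1 with 17205 not a perfect square). To show equality we compute the minimal polynomial of γ. From γ = √185 + √93: γ^2 = 185 + 2√(17205) + 93 = 278 + 2√(17205), so γ^2 - 278 = 2√(17205); squaring, (γ^2 - 278)^2 = 4·17205, i.e. γ^4 - 556γ^2 + 77284 - 68820 = 0, i.e. γ^4 - 556γ^2 + 8464 = 0. So γ is a root of x^4 - 556x^2 + 8464. This polynomial is irreducible over Q: it has no rational root (each ±√185 ± √93 is irrational), and any factorization into two quadratics over Q would force √(17205) ∈ Q (pairing opposite roots) or √185, √93 ∈ Q (other pairings), all impossible. Hence [Q(γ):Q] = 4 = [Q(√185, √93):Q], so Q(γ) = Q(√185, √93).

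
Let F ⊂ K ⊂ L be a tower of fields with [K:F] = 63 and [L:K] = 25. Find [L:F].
[L:F] = 1575

The tower law says that for any tower of field extensions F ⊂ K ⊂ L with finite degrees, [L:F] = [L:K] · [K:F]. Here this gives [L:F] = 25 · 63 = 1575.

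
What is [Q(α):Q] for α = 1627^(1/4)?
[Q(α):Q] = 4

α is a root of x^4 - 1627. By Eisenstein's criterion at the prime p = 1627 (which divides the constant term 1627 but p^2 = 2647129 does not, since 1627 is squarefree), x^4 - 1627 is irreducible over Q. Hence [Q(α):Q] = 4.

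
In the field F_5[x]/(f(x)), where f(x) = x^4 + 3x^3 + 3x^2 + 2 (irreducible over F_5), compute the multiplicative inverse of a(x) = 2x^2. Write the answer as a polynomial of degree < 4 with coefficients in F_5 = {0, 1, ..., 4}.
a(x)^(-1) ≡ x^2 + 3x + 3 (mod f(x))

Since f is irreducible over F_5, F_5[x]/(f) is a field and a(x) ≠ 0 has an inverse. Apply the extended Euclidean algorithm to f(x) and a(x) in F_5[x]: f(x) = (3x^2 + 4x + 4)·a(x) + (2). The last nonzero remainder is the constant 2 = gcd(f, a) in F_5. Back-substituting through the division chain expresses 2 = s(x)·a(x) + t(x)·f(x) with s(x) ≡ 2x^2 + x + 1 (mod f), so (2x^2 + x + 1)·a(x) ≡ 2 (mod f). Multiplying by 2^(-1) ≡ 3 in F_5 gives a(x)^(-1) ≡ 3·(2x^2 + x + 1) ≡ x^2 + 3x + 3 (mod f). Check: (2x^2)·(x^2 + 3x + 3) = 2x^4 + x^3 + x^2 ≡ 1 (mod x^4 + 3x^3 + 3x^2 + 2).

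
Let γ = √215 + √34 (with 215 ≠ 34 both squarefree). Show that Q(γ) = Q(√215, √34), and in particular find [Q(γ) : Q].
[Q(γ) : Q] = 4 (equivalently, Q(γ) = Q(√215, √34))

Obviously Q(γ) ⊆ Q(√215, √34), and [Q(√215, √34):Q] = 4 (since 215, 34 are distinct squarefree integers > 1 with 7310 not a perfect square). To show equality we compute the minimal polynomial of γ. From γ = √215 + √34: γ^2 = 215 + 2√(7310) + 34 = 249 + 2√(7310), so γ^2 - 249 = 2√(7310); squaring, (γ^2 - 249)^2 = 4·7310, i.e. γ^4 - 498γ^2 + 62001 - 29240 = 0, i.e. γ^4 - 498γ^2 + 32761 = 0. So γ is a root of x^4 - 498x^2 + 32761. This polynomial is irreducible over Q: it has no rational root (each ±√215 ± √34 is irrational), and any factorization into two quadratics over Q would force √(7310) ∈ Q (pairing opposite roots) or √215, √34 ∈ Q (other pairings), all impossible. Hence [Q(γ):Q] = 4 = [Q(√215, √34):Q], so Q(γ) = Q(√215, √34).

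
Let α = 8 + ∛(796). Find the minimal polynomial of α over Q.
m_α(x) = x^3 - 24x^2 + 192x - 1308

Set β = α - 8 = ∛(796), so β^3 = 796. Then (α - 8)^3 - 796 = 0, i.e. α is a root of g(x) = (x - 8)^3 - 796 = x^3 - 24x^2 + 192x - 1308. Since g(x) = h(x - 8) where h(x) = x^3 - 796, and h is irreducible over Q (because 796 is not a perfect cube, so h has no rational root, and a monic cubic with no rational root is irreducible), g is also irreducible (irreducibility is preserved under the substitution x → x - 8). Hence m_α(x) = x^3 - 24x^2 + 192x - 1308.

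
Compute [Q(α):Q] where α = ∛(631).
[Q(α):Q] = 3

The minimal polynomial of α is x^3 - 631, irreducible over Q since 631 is not a perfect cube (so x^3 - 631 has no rational root). Hence [Q(α):Q] = deg(m_α) = 3.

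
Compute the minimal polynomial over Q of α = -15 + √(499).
m_α(x) = x^2 + 30x - 274

From α + 15 = √(499), squaring gives (α + 15)^2 = 499, i.e. α^2 + 30α + 225 = 499, so α^2 + 30α - 274 = 0. The discriminant of x^2 + 30x - 274 is (30)^2 - 4·(-274) = 900 + 1096 = 1996, and 4·(499) is not a perfect square in Q since 499 is squarefree and ≠ 1. Hence x^2 + 30x - 274 is irreducible over Q and is the minimal polynomial of α.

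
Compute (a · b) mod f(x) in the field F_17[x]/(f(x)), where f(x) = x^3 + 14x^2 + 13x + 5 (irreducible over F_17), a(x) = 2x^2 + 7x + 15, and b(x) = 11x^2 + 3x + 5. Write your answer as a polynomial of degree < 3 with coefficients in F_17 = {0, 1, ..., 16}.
a · b ≡ 5x + 10 (mod f(x))

Multiply in F_17[x]: a(x)·b(x) = (2x^2 + 7x + 15)·(11x^2 + 3x + 5) = 5x^4 + 15x^3 + 9x^2 + 12x + 7. This has degree ≥ 3, so divide by f(x) over F_17: 5x^4 + 15x^3 + 9x^2 + 12x + 7 = (5x + 13)·(x^3 + 14x^2 + 13x + 5) + (5x + 10). Hence a·b ≡ 5x + 10 (mod f). (F_17[x]/(f) is a field with 17^3 = 4913 elements since f is irreducible of degree 3.)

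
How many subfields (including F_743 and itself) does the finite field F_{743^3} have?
F_{743^3} has 2 subfields

The subfields of F_{p^n} are exactly the fields F_{p^d} for d | n (each is the fixed field of the unique index-d subgroup of Gal(F_{p^n}/F_p) ≅ Z/nZ). The divisors of n = 3 are {1, 3}, giving 2 subfields: F_{743^1}, F_{743^3}.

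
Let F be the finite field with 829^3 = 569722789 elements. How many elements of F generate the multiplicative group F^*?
There are φ(569722788) = 180623520 primitive elements

F_q^* is cyclic of order q - 1 = 569722788. A cyclic group of order m has exactly φ(m) generators. Here m = 569722788 = 2^2 · 3^3 · 23 · 211 · 1087, so the number of primitive elements is φ(569722788) = 180623520.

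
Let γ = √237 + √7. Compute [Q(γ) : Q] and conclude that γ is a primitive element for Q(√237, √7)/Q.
[Q(γ) : Q] = 4 (equivalently, Q(γ) = Q(√237, √7))

Obviously Q(γ) ⊆ Q(√237, √7), and [Q(√237, √7):Q] = 4 (since 237, 7 are distinct squarefree integers > 1 with 1659 not a perfect square). To show equality we compute the minimal polynomial of γ. From γ = √237 + √7: γ^2 = 237 + 2√(1659) + 7 = 244 + 2√(1659), so γ^2 - 244 = 2√(1659); squaring, (γ^2 - 244)^2 = 4·1659, i.e. γ^4 - 488γ^2 + 59536 - 6636 = 0, i.e. γ^4 - 488γ^2 + 52900 = 0. So γ is a root of x^4 - 488x^2 + 52900. This polynomial is irreducible over Q: it has no rational root (each ±√237 ± √7 is irrational), and any factorization into two quadratics over Q would force √(1659) ∈ Q (pairing opposite roots) or √237, √7 ∈ Q (other pairings), all impossible. Hence [Q(γ):Q] = 4 = [Q(√237, √7):Q], so Q(γ) = Q(√237, √7).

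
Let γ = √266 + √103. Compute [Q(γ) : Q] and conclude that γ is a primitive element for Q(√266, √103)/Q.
[Q(γ) : Q] = 4 (equivalently, Q(γ) = Q(√266, √103))

Obviously Q(γ) ⊆ Q(√266, √103), and [Q(√266, √103):Q] = 4 (since 266, 103 are distinct squarefree integers > 1 with 27398 not a perfect square). To show equality we compute the minimal polynomial of γ. From γ = √266 + √103: γ^2 = 266 + 2√(27398) + 103 = 369 + 2√(27398), so γ^2 - 369 = 2√(27398); squaring, (γ^2 - 369)^2 = 4·27398, i.e. γ^4 - 738γ^2 + 136161 - 109592 = 0, i.e. γ^4 - 738γ^2 + 26569 = 0. So γ is a root of x^4 - 738x^2 + 26569. This polynomial is irreducible over Q: it has no rational root (each ±√266 ± √103 is irrational), and any factorization into two quadratics over Q would force √(27398) ∈ Q (pairing opposite roots) or √266, √103 ∈ Q (other pairings), all impossible. Hence [Q(γ):Q] = 4 = [Q(√266, √103):Q], so Q(γ) = Q(√266, √103).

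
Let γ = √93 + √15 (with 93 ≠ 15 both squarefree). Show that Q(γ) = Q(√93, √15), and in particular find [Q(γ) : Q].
[Q(γ) : Q] = 4 (equivalently, Q(γ) = Q(√93, √15))

Obviously Q(γ) ⊆ Q(√93, √15), and [Q(√93, √15):Q] = 4 (since 93, 15 are distinct squarefree integers > 1 with 1395 not a perfect square). To show equality we compute the minimal polynomial of γ. From γ = √93 + √15: γ^2 = 93 + 2√(1395) + 15 = 108 + 2√(1395), so γ^2 - 108 = 2√(1395); squaring, (γ^2 - 108)^2 = 4·1395, i.e. γ^4 - 216γ^2 + 11664 - 5580 = 0, i.e. γ^4 - 216γ^2 + 6084 = 0. So γ is a root of x^4 - 216x^2 + 6084. This polynomial is irreducible over Q: it has no rational root (each ±√93 ± √15 is irrational), and any factorization into two quadratics over Q would force √(1395) ∈ Q (pairing opposite roots) or √93, √15 ∈ Q (other pairings), all impossible. Hence [Q(γ):Q] = 4 = [Q(√93, √15):Q], so Q(γ) = Q(√93, √15).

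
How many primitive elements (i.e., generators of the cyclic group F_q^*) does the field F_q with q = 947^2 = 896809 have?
There are φ(896808) = 262080 primitive elements

F_q^* is cyclic of order q - 1 = 896808. A cyclic group of order m has exactly φ(m) generators. Here m = 896808 = 2^3 · 3 · 11 · 43 · 79, so the number of primitive elements is φ(896808) = 262080.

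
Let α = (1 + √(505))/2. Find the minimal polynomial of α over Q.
m_α(x) = x^2 - x - 126

From 2α - 1 = √(505), squaring gives (2α - 1)^2 = 505, i.e. 4α^2 - 4α + 1 = 505, so α^2 - α + (1 - 505)/4 = 0. Since 505 ≡ 1 (mod 4), (1 - 505)/4 = -126 ∈ Z. The polynomial x^2 - x - 126 has discriminant 1 - 4·(-126) = 505, which is not a perfect square in Q (d = 505 is squarefree and ≠ 1), so x^2 - x - 126 is irreducible over Q. It is the minimal polynomial of α.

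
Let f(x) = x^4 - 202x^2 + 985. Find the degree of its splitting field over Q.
[K : Q] = 4

Solving the quadratic in x^2: x^2 = (202 ± √(202^2 - 4·985))/2 = (202 ± √36864)/2 = (202 ± 192)/2, giving x^2 = 197 or x^2 = 5. So f(x) = (x^2 - 197)(x^2 - 5) and the roots of f are ±√197, ±√5. Hence the splitting field is K = Q(√197, √5). Since 197 and 5 are distinct squarefree integers > 1, their product 985 is not a perfect square, so √5 ∉ Q(√197). By the tower law [K:Q] = [Q(√197,√5):Q(√197)] · [Q(√197):Q] = 2 · 2 = 4.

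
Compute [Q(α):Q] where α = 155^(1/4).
[Q(α):Q] = 4

α is a root of x^4 - 155. By Eisenstein's criterion at the prime p = 5 (which divides the constant term 155 but p^2 = 25 does not, since 155 is squarefree), x^4 - 155 is irreducible over Q. Hence [Q(α):Q] = 4.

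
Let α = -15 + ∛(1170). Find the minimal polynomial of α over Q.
m_α(x) = x^3 + 45x^2 + 675x + 2205

Set β = α + 15 = ∛(1170), so β^3 = 1170. Then (α + 15)^3 - 1170 = 0, i.e. α is a root of g(x) = (x + 15)^3 - 1170 = x^3 + 45x^2 + 675x + 2205. Since g(x) = h(x + 15) where h(x) = x^3 - 1170, and h is irreducible over Q (because 1170 is not a perfect cube, so h has no rational root, and a monic cubic with no rational root is irreducible), g is also irreducible (irreducibility is preserved under the substitution x → x + 15). Hence m_α(x) = x^3 + 45x^2 + 675x + 2205.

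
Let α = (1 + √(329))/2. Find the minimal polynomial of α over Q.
m_α(x) = x^2 - x - 82

From 2α - 1 = √(329), squaring gives (2α - 1)^2 = 329, i.e. 4α^2 - 4α + 1 = 329, so α^2 - α + (1 - 329)/4 = 0. Since 329 ≡ 1 (mod 4), (1 - 329)/4 = -82 ∈ Z. The polynomial x^2 - x - 82 has discriminant 1 - 4·(-82) = 329, which is not a perfect square in Q (d = 329 is squarefree and ≠ 1), so x^2 - x - 82 is irreducible over Q. It is the minimal polynomial of α.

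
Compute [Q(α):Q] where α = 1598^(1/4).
[Q(α):Q] = 4

α is a root of x^4 - 1598. By Eisenstein's criterion at the prime p = 2 (which divides the constant term 1598 but p^2 = 4 does not, since 1598 is squarefree), x^4 - 1598 is irreducible over Q. Hence [Q(α):Q] = 4.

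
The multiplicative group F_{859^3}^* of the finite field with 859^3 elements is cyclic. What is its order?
|F_{859^3}^*| = 633839778

F_{859^3} has 859^3 = 633839779 elements; its multiplicative group consists of all nonzero elements, so |F_{859^3}^*| = 633839779 - 1 = 633839778. (It is cyclic since any finite subgroup of the multiplicative group of a field is cyclic.)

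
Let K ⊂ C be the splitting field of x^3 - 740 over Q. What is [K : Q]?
[K : Q] = 6

The roots of x^3 - 740 are ∛740, ω∛740, ω^2∛740 where ω = e^(2πi/3) is a primitive cube root of unity, so K = Q(∛740, ω). Now [Q(∛740):Q] = 3 (since 740 is not a perfect cube, x^3 - 740 is irreducible) and [Q(ω):Q] = 2. Both 2 and 3 divide [K:Q], and [K:Q] ≤ 3·2 = 6, so [K:Q] = 6. (Equivalently: Q(∛740) ⊂ R but ω ∉ R, so [K : Q(∛740)] = 2.)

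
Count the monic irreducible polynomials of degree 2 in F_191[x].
There are 18145 monic irreducible polynomials of degree 2 over F_191

Each element of F_{191^2} that lies in no proper subfield is a root of exactly one monic irreducible of degree 2 over F_191, and each such polynomial has 2 distinct roots in F_{191^2}. By Möbius inversion the count is N_191(2) = (1/2) Σ_{d|2} μ(2/d) · 191^d = (1/2)(μ(2)·191^1 + μ(1)·191^2) = 36290/2 = 18145.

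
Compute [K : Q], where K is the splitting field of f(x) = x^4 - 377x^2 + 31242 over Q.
[K : Q] = 4

Solving the quadratic in x^2: x^2 = (377 ± √(377^2 - 4·31242))/2 = (377 ± √17161)/2 = (377 ± 131)/2, giving x^2 = 123 or x^2 = 254. So f(x) = (x^2 - 123)(x^2 - 254) and the roots of f are ±√123, ±√254. Hence the splitting field is K = Q(√123, √254). Since 123 and 254 are distinct squarefree integers > 1, their product 31242 is not a perfect square, so √254 ∉ Q(√123). By the tower law [K:Q] = [Q(√123,√254):Q(√123)] · [Q(√123):Q] = 2 · 2 = 4.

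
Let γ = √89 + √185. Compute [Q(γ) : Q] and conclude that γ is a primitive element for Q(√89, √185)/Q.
[Q(γ) : Q] = 4 (equivalently, Q(γ) = Q(√89, √185))

Obviously Q(γ) ⊆ Q(√89, √185), and [Q(√89, √185):Q] = 4 (since 89, 185 are distinct squarefree integers > 1 with 16465 not a perfect square). To show equality we compute the minimal polynomial of γ. From γ = √89 + √185: γ^2 = 89 + 2√(16465) + 185 = 274 + 2√(16465), so γ^2 - 274 = 2√(16465); squaring, (γ^2 - 274)^2 = 4·16465, i.e. γ^4 - 548γ^2 + 75076 - 65860 = 0, i.e. γ^4 - 548γ^2 + 9216 = 0. So γ is a root of x^4 - 548x^2 + 9216. This polynomial is irreducible over Q: it has no rational root (each ±√89 ± √185 is irrational), and any factorization into two quadratics over Q would force √(16465) ∈ Q (pairing opposite roots) or √89, √185 ∈ Q (other pairings), all impossible. Hence [Q(γ):Q] = 4 = [Q(√89, √185):Q], so Q(γ) = Q(√89, √185).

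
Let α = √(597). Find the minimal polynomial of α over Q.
m_α(x) = x^2 - 597

α satisfies α^2 - 597 = 0, so x^2 - 597 annihilates α. Since d = 597 is squarefree and ≠ 1, it is not a perfect square in Q, so x^2 - 597 has no rational root and is therefore irreducible over Q (a degree-2 polynomial over a field is irreducible iff it has no root). Hence m_α(x) = x^2 - 597.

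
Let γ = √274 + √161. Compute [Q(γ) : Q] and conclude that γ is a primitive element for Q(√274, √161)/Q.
[Q(γ) : Q] = 4 (equivalently, Q(γ) = Q(√274, √161))

Obviously Q(γ) ⊆ Q(√274, √161), and [Q(√274, √161):Q] = 4 (since 274, 161 are distinct squarefree integers > 1 with 44114 not a perfect square). To show equality we compute the minimal polynomial of γ. From γ = √274 + √161: γ^2 = 274 + 2√(44114) + 161 = 435 + 2√(44114), so γ^2 - 435 = 2√(44114); squaring, (γ^2 - 435)^2 = 4·44114, i.e. γ^4 - 870γ^2 + 189225 - 176456 = 0, i.e. γ^4 - 870γ^2 + 12769 = 0. So γ is a root of x^4 - 870x^2 + 12769. This polynomial is irreducible over Q: it has no rational root (each ±√274 ± √161 is irrational), and any factorization into two quadratics over Q would force √(44114) ∈ Q (pairing opposite roots) or √274, √161 ∈ Q (other pairings), all impossible. Hence [Q(γ):Q] = 4 = [Q(√274, √161):Q], so Q(γ) = Q(√274, √161).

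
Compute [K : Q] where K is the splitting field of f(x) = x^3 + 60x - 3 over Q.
[K : Q] = 6

By the rational root test, any rational root of the monic integer polynomial f(x) = x^3 + 60x - 3 must be an integer dividing the constant term -3, i.e. one of ±{1, 3}. Evaluating: f(1) = 58, f(-1) = -64, f(3) = 204, f(-3) = -210; none is 0, so f has no rational root and is therefore irreducible over Q (a cubic with no linear factor over a field is irreducible). For an irreducible cubic, the Galois group is A_3 or S_3 according as the discriminant disc(f) = -4a^3 - 27b^2 = -4·(60)^3 - 27·(-3)^2 = -864243 is or is not a square in Q. Here disc(f) = -864243 is not a perfect square in Q, so the Galois group of f over Q is not contained in A_3 and must be all of S_3. The splitting field has degree |S_3| = 6 over Q, so [K : Q] = 6.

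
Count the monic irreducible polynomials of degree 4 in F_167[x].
There are 194442108 monic irreducible polynomials of degree 4 over F_167

Each element of F_{167^4} that lies in no proper subfield is a root of exactly one monic irreducible of degree 4 over F_167, and each such polynomial has 4 distinct roots in F_{167^4}. By Möbius inversion the count is N_167(4) = (1/4) Σ_{d|4} μ(4/d) · 167^d = (1/4)(μ(4)·167^1 + μ(2)·167^2 + μ(1)·167^4) = 777768432/4 = 194442108.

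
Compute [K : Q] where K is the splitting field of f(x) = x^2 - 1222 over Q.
[K : Q] = 2

f(x) = x^2 - 1222 factors as (x - √1222)(x + √1222). The splitting field is K = Q(√1222). Since 1222 is squarefree and > 1, it is not a perfect square, so x^2 - 1222 is irreducible over Q and [Q(√1222) : Q] = 2. Hence [K : Q] = 2.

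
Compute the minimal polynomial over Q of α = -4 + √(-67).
m_α(x) = x^2 + 8x + 83

From α + 4 = √(-67), squaring gives (α + 4)^2 = -67, i.e. α^2 + 8α + 16 = -67, so α^2 + 8α + 83 = 0. The discriminant of x^2 + 8x + 83 is (8)^2 - 4·(83) = 64 - 332 = -268, and 4·(-67) is not a perfect square in Q since -67 is squarefree and ≠ 1. Hence x^2 + 8x + 83 is irreducible over Q and is the minimal polynomial of α.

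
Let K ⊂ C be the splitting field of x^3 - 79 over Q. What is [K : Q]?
[K : Q] = 6

The roots of x^3 - 79 are ∛79, ω∛79, ω^2∛79 where ω = e^(2πi/3) is a primitive cube root of unity, so K = Q(∛79, ω). Now [Q(∛79):Q] = 3 (since 79 is not a perfect cube, x^3 - 79 is irreducible) and [Q(ω):Q] = 2. Both 2 and 3 divide [K:Q], and [K:Q] ≤ 3·2 = 6, so [K:Q] = 6. (Equivalently: Q(∛79) ⊂ R but ω ∉ R, so [K : Q(∛79)] = 2.)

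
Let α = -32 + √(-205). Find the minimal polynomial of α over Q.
m_α(x) = x^2 + 64x + 1229

From α + 32 = √(-205), squaring gives (α + 32)^2 = -205, i.e. α^2 + 64α + 1024 = -205, so α^2 + 64α + 1229 = 0. The discriminant of x^2 + 64x + 1229 is (64)^2 - 4·(1229) = 4096 - 4916 = -820, and 4·(-205) is not a perfect square in Q since -205 is squarefree and ≠ 1. Hence x^2 + 64x + 1229 is irreducible over Q and is the minimal polynomial of α.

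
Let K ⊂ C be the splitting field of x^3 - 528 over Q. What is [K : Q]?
[K : Q] = 6

The roots of x^3 - 528 are ∛528, ω∛528, ω^2∛528 where ω = e^(2πi/3) is a primitive cube root of unity, so K = Q(∛528, ω). Now [Q(∛528):Q] = 3 (since 528 is not a perfect cube, x^3 - 528 is irreducible) and [Q(ω):Q] = 2. Both 2 and 3 divide [K:Q], and [K:Q] ≤ 3·2 = 6, so [K:Q] = 6. (Equivalently: Q(∛528) ⊂ R but ω ∉ R, so [K : Q(∛528)] = 2.)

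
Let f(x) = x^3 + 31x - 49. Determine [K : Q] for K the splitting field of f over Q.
[K : Q] = 6

By the rational root test, any rational root of the monic integer polynomial f(x) = x^3 + 31x - 49 must be an integer dividing the constant term -49, i.e. one of ±{1, 7, 49}. Evaluating: f(1) = -17, f(-1) = -81, f(7) = 511, f(-7) = -609, f(49) = 119119, f(-49) = -119217; none is 0, so f has no rational root and is therefore irreducible over Q (a cubic with no linear factor over a field is irreducible). For an irreducible cubic, the Galois group is A_3 or S_3 according as the discriminant disc(f) = -4a^3 - 27b^2 = -4·(31)^3 - 27·(-49)^2 = -183991 is or is not a square in Q. Here disc(f) = -183991 is not a perfect square in Q, so the Galois group of f over Q is not contained in A_3 and must be all of S_3. The splitting field has degree |S_3| = 6 over Q, so [K : Q] = 6.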